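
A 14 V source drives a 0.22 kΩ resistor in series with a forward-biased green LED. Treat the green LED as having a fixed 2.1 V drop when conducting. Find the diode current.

I ≈ 54 mA

KVL around the loop: 14 = V_D + I·R = 2.1 + I × 0.22 kΩ.
So I = (14 − 2.1) / 0.22 kΩ = 11.9 / 0.22 = 54.1 mA.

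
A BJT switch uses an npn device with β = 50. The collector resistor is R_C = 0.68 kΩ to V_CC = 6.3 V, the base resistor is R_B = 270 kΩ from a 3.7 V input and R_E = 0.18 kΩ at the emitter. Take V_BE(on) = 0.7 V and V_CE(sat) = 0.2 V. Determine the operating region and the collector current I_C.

active; I_C ≈ 0.54 mA

Assume active. Base-emitter loop: I_B = (V_BB − V_BE)/(R_B + (β+1)R_E) = (3.7 − 0.7)/(270 + 51×0.18) = 0.0107 mA.
I_C = β·I_B = 50×0.0107 = 0.537 mA.
V_CE = V_CC − I_C·R_C − I_E·R_E = 6.3 − 0.537×0.68 − 0.548×0.18 = 5.84 V > V_CE(sat), so the active-region assumption holds.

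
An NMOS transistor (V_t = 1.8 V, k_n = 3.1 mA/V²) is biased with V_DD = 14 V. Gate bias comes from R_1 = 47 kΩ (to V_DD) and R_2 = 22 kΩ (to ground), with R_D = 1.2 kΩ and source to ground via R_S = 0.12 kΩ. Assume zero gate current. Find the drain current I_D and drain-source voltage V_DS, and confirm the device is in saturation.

V_G = V_DD·R_2/(R_1+R_2) = 14×22/69 = 4.46 V.
Assume saturation: I_D = (k_n/2)(V_GS − V_t)² with V_GS = V_G − I_D·R_S = 4.46 − 0.12·I_D.
Substituting gives 0.0223·I_D² − 1.99·I_D + 11 = 0, with roots I_D = 5.92 or 83.3 mA.
The root I_D = 83.3 mA gives V_GS = -5.53 V ≤ V_t, so take I_D = 5.92 mA.
Then V_GS = 3.75 V and V_DS = V_DD − I_D(R_D+R_S) = 14 − 5.92×1.32 = 6.19 V.
Saturation requires V_DS ≥ V_GS − V_t = 1.95 V; 6.19 ≥ 1.95 ✓.

I_D ≈ 5.9 mA, V_DS ≈ 6.2 V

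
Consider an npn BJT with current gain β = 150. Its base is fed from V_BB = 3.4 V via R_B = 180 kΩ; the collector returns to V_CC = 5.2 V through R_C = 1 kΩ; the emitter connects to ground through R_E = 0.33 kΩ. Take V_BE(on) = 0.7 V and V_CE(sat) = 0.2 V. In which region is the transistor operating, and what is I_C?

Assume active. Base-emitter loop: I_B = (V_BB − V_BE)/(R_B + (β+1)R_E) = (3.4 − 0.7)/(180 + 151×0.33) = 0.0117 mA.
I_C = β·I_B = 150×0.0117 = 1.76 mA.
V_CE = V_CC − I_C·R_C − I_E·R_E = 5.2 − 1.76×1 − 1.77×0.33 = 2.85 V > V_CE(sat), so the active-region assumption holds.

active; I_C ≈ 1.8 mA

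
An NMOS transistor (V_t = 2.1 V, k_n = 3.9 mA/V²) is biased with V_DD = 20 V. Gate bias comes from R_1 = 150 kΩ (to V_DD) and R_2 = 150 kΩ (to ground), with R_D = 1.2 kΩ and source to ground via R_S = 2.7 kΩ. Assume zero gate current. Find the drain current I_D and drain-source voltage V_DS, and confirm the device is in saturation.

I_D ≈ 2.5 mA, V_DS ≈ 10 V

V_G = V_DD·R_2/(R_1+R_2) = 20×150/300 = 10 V.
Assume saturation: I_D = (k_n/2)(V_GS − V_t)² with V_GS = V_G − I_D·R_S = 10 − 2.7·I_D.
Substituting gives 14.2·I_D² − 84.2·I_D + 122 = 0, with roots I_D = 2.51 or 3.42 mA.
The root I_D = 3.42 mA gives V_GS = 0.776 V ≤ V_t, so take I_D = 2.51 mA.
Then V_GS = 3.23 V and V_DS = V_DD − I_D(R_D+R_S) = 20 − 2.51×3.9 = 10.2 V.
Saturation requires V_DS ≥ V_GS − V_t = 1.13 V; 10.2 ≥ 1.13 ✓.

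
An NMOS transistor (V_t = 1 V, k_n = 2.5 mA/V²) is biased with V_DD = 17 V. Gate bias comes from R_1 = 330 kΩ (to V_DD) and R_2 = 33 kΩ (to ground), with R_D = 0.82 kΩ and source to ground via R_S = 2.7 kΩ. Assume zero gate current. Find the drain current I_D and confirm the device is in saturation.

V_G = V_DD·R_2/(R_1+R_2) = 17×33/363 = 1.55 V.
Assume saturation: I_D = (k_n/2)(V_GS − V_t)² with V_GS = V_G − I_D·R_S = 1.55 − 2.7·I_D.
Substituting gives 9.11·I_D² − 4.68·I_D + 0.372 = 0, with roots I_D = 0.0982 or 0.416 mA.
The root I_D = 0.416 mA gives V_GS = 0.423 V ≤ V_t, so take I_D = 0.0982 mA.
Then V_GS = 1.28 V and V_DS = V_DD − I_D(R_D+R_S) = 17 − 0.0982×3.52 = 16.7 V.
Saturation requires V_DS ≥ V_GS − V_t = 0.28 V; 16.7 ≥ 0.28 ✓.

I_D ≈ 0.098 mA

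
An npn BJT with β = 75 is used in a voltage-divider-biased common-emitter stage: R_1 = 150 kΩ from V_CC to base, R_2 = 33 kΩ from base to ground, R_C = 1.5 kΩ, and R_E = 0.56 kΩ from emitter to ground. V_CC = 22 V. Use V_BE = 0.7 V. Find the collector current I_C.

Thevenize the base divider: V_Th = V_CC·R_2/(R_1+R_2) = 22×33/183 = 3.97 V, R_Th = R_1‖R_2 = 27 kΩ.
Base-emitter loop: V_Th = I_B·R_Th + V_BE + (β+1)I_B·R_E, so I_B = (3.97 − 0.7) / (27 + 76×0.56) = 0.0469 mA.
I_C = β·I_B = 75×0.0469 = 3.52 mA, and I_E = (β+1)I_B = 3.57 mA.
V_CE = V_CC − I_C·R_C − I_E·R_E = 22 − 3.52×1.5 − 3.57×0.56 = 14.7 V.
V_CE = 14.7 V > 0.2 V confirms active-region operation.

I_C ≈ 3.5 mA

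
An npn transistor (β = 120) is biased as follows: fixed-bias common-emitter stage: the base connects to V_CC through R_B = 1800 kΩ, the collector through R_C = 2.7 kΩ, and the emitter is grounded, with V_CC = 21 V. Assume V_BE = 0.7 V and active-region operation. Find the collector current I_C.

I_C ≈ 1.4 mA

Base loop: V_CC = I_B·R_B + V_BE, so I_B = (21 − 0.7)/1800 kΩ = 0.0113 mA.
In the active region I_C = β·I_B = 120 × 0.0113 = 1.35 mA.
Collector loop: V_CE = V_CC − I_C·R_C = 21 − 1.35×2.7 = 17.3 V.
Since V_CE = 17.3 V > V_CE(sat) ≈ 0.2 V, the transistor is in the active region as assumed.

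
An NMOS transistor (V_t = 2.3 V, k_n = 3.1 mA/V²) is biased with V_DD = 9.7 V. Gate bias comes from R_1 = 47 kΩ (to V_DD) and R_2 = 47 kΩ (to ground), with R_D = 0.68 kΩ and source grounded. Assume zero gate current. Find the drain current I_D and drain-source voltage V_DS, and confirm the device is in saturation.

V_G = V_DD·R_2/(R_1+R_2) = 9.7×47/94 = 4.85 V. With the source grounded, V_GS = V_G = 4.85 V.
Assume saturation: I_D = (k_n/2)(V_GS − V_t)² = (3.1/2)×(4.85 − 2.3)² = 1.55×2.55² = 10.1 mA.
V_DS = V_DD − I_D·R_D = 9.7 − 10.1×0.68 = 2.85 V.
Saturation requires V_DS ≥ V_GS − V_t = 2.55 V; 2.85 ≥ 2.55 ✓.

I_D ≈ 10 mA, V_DS ≈ 2.8 V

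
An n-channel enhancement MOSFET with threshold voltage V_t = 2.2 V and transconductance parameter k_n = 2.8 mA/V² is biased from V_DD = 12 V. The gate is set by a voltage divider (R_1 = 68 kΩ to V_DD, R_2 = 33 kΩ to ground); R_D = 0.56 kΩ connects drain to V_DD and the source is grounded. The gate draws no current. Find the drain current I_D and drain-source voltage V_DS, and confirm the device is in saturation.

I_D ≈ 4.1 mA, V_DS ≈ 9.7 V

V_G = V_DD·R_2/(R_1+R_2) = 12×33/101 = 3.92 V. With the source grounded, V_GS = V_G = 3.92 V.
Assume saturation: I_D = (k_n/2)(V_GS − V_t)² = (2.8/2)×(3.92 − 2.2)² = 1.4×1.72² = 4.15 mA.
V_DS = V_DD − I_D·R_D = 12 − 4.15×0.56 = 9.68 V.
Saturation requires V_DS ≥ V_GS − V_t = 1.72 V; 9.68 ≥ 1.72 ✓.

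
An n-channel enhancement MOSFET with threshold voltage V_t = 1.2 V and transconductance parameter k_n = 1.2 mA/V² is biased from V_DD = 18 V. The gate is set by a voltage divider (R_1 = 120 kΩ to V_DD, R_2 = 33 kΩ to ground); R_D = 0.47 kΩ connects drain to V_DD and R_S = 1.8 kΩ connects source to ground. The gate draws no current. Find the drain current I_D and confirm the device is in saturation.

I_D ≈ 0.83 mA

V_G = V_DD·R_2/(R_1+R_2) = 18×33/153 = 3.88 V.
Assume saturation: I_D = (k_n/2)(V_GS − V_t)² with V_GS = V_G − I_D·R_S = 3.88 − 1.8·I_D.
Substituting gives 1.94·I_D² − 6.79·I_D + 4.32 = 0, with roots I_D = 0.835 or 2.66 mA.
The root I_D = 2.66 mA gives V_GS = -0.906 V ≤ V_t, so take I_D = 0.835 mA.
Then V_GS = 2.38 V and V_DS = V_DD − I_D(R_D+R_S) = 18 − 0.835×2.27 = 16.1 V.
Saturation requires V_DS ≥ V_GS − V_t = 1.18 V; 16.1 ≥ 1.18 ✓.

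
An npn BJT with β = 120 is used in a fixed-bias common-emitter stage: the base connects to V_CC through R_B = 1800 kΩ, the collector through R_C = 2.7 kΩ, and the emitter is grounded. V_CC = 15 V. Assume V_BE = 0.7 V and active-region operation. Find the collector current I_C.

Base loop: V_CC = I_B·R_B + V_BE, so I_B = (15 − 0.7)/1800 kΩ = 0.00794 mA.
In the active region I_C = β·I_B = 120 × 0.00794 = 0.953 mA.
Collector loop: V_CE = V_CC − I_C·R_C = 15 − 0.953×2.7 = 12.4 V.
Since V_CE = 12.4 V > V_CE(sat) ≈ 0.2 V, the transistor is in the active region as assumed.

I_C ≈ 0.95 mA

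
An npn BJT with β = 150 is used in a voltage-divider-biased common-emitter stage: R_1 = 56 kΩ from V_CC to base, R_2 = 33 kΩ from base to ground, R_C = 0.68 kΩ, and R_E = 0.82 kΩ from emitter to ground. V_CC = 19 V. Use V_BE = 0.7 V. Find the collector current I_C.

Thevenize the base divider: V_Th = V_CC·R_2/(R_1+R_2) = 19×33/89 = 7.04 V, R_Th = R_1‖R_2 = 20.8 kΩ.
Base-emitter loop: V_Th = I_B·R_Th + V_BE + (β+1)I_B·R_E, so I_B = (7.04 − 0.7) / (20.8 + 151×0.82) = 0.0439 mA.
I_C = β·I_B = 150×0.0439 = 6.58 mA, and I_E = (β+1)I_B = 6.63 mA.
V_CE = V_CC − I_C·R_C − I_E·R_E = 19 − 6.58×0.68 − 6.63×0.82 = 9.09 V.
V_CE = 9.09 V > 0.2 V confirms active-region operation.

I_C ≈ 6.6 mA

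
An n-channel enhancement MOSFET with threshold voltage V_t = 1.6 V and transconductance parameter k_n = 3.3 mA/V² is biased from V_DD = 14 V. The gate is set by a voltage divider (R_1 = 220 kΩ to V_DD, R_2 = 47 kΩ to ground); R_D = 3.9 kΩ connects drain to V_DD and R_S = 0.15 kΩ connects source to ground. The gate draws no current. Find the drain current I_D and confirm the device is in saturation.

V_G = V_DD·R_2/(R_1+R_2) = 14×47/267 = 2.46 V.
Assume saturation: I_D = (k_n/2)(V_GS − V_t)² with V_GS = V_G − I_D·R_S = 2.46 − 0.15·I_D.
Substituting gives 0.0371·I_D² − 1.43·I_D + 1.23 = 0, with roots I_D = 0.884 or 37.6 mA.
The root I_D = 37.6 mA gives V_GS = -3.17 V ≤ V_t, so take I_D = 0.884 mA.
Then V_GS = 2.33 V and V_DS = V_DD − I_D(R_D+R_S) = 14 − 0.884×4.05 = 10.4 V.
Saturation requires V_DS ≥ V_GS − V_t = 0.732 V; 10.4 ≥ 0.732 ✓.

I_D ≈ 0.88 mA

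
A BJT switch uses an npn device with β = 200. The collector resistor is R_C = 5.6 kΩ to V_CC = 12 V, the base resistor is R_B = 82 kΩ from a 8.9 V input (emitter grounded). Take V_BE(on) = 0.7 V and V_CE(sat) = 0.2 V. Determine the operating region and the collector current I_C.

Assume active: I_B = (8.9 − 0.7)/82 = 0.1 mA, giving I_C = β·I_B = 20 mA.
But then V_CE = 12 − 20×5.6 = -100 V < V_CE(sat) = 0.2 V — impossible in the active region.
So the transistor is saturated. With V_CE = 0.2 V, I_C = (V_CC − 0.2)/R_C = 11.8/5.6 = 2.11 mA.
Check: β·I_B = 20 mA > I_C = 2.11 mA, confirming saturation.

saturation; I_C ≈ 2.1 mA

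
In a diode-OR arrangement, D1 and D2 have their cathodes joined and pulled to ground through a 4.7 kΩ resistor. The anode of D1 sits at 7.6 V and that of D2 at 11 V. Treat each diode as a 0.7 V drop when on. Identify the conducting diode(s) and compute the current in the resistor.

Only D2 conducts; I_R ≈ 2.2 mA

Assume both conduct. Then node N would need to be at both 7.6−0.7 = 6.9 V and 11−0.7 = 10.3 V, which is impossible.
Assume only D2 conducts: V_N = 11 − 0.7 = 10.3 V, so I_R = 10.3/4.7 = 2.19 mA.
Check D1: its anode-to-cathode voltage is 7.6 − 10.3 = -2.7 V < 0.7 V, so it is off. The assumption is consistent.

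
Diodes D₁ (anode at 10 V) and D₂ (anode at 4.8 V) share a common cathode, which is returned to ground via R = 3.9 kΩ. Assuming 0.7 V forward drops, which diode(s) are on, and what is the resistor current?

Only D₁ conducts; I_R ≈ 2.4 mA

Assume both conduct. Then node N would need to be at both 10−0.7 = 9.3 V and 4.8−0.7 = 4.1 V, which is impossible.
Assume only D₁ conducts: V_N = 10 − 0.7 = 9.3 V, so I_R = 9.3/3.9 = 2.38 mA.
Check D₂: its anode-to-cathode voltage is 4.8 − 9.3 = -4.5 V < 0.7 V, so it is off. The assumption is consistent.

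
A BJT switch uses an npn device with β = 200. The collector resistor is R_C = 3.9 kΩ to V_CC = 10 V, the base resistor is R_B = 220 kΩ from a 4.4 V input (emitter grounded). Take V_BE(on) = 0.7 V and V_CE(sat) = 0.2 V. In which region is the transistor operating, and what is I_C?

Assume active: I_B = (4.4 − 0.7)/220 = 0.0168 mA, giving I_C = β·I_B = 3.36 mA.
But then V_CE = 10 − 3.36×3.9 = -3.12 V < V_CE(sat) = 0.2 V — impossible in the active region.
So the transistor is saturated. With V_CE = 0.2 V, I_C = (V_CC − 0.2)/R_C = 9.8/3.9 = 2.51 mA.
Check: β·I_B = 3.36 mA > I_C = 2.51 mA, confirming saturation.

saturation; I_C ≈ 2.5 mA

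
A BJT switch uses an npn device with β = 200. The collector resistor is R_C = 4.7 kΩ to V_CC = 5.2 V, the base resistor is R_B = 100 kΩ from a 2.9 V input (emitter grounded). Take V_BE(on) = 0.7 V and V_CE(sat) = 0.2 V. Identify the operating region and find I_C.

saturation; I_C ≈ 1.1 mA

Assume active: I_B = (2.9 − 0.7)/100 = 0.022 mA, giving I_C = β·I_B = 4.4 mA.
But then V_CE = 5.2 − 4.4×4.7 = -15.5 V < V_CE(sat) = 0.2 V — impossible in the active region.
So the transistor is saturated. With V_CE = 0.2 V, I_C = (V_CC − 0.2)/R_C = 5/4.7 = 1.06 mA.
Check: β·I_B = 4.4 mA > I_C = 1.06 mA, confirming saturation.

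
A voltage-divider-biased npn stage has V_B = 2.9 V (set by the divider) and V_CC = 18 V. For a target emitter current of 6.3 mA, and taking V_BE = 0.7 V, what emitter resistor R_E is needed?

R_E ≈ 0.35 kΩ

V_E = V_B − V_BE = 2.9 − 0.7 = 2.2 V.
R_E = V_E / I_E = 2.2 / 6.3 = 0.349 kΩ.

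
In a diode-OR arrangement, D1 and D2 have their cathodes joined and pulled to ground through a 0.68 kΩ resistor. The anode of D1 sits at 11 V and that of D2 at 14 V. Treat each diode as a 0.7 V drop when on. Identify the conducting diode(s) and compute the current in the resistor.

Assume both conduct. Then node N would need to be at both 11−0.7 = 10.3 V and 14−0.7 = 13.3 V, which is impossible.
Assume only D2 conducts: V_N = 14 − 0.7 = 13.3 V, so I_R = 13.3/0.68 = 19.6 mA.
Check D1: its anode-to-cathode voltage is 11 − 13.3 = -2.3 V < 0.7 V, so it is off. The assumption is consistent.

Only D2 conducts; I_R ≈ 20 mA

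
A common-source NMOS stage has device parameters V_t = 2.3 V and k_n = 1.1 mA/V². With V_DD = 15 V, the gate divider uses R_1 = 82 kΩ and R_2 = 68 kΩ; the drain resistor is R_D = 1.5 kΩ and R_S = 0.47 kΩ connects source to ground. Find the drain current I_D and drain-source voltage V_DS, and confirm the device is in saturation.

I_D ≈ 3.9 mA, V_DS ≈ 7.3 V

V_G = V_DD·R_2/(R_1+R_2) = 15×68/150 = 6.8 V.
Assume saturation: I_D = (k_n/2)(V_GS − V_t)² with V_GS = V_G − I_D·R_S = 6.8 − 0.47·I_D.
Substituting gives 0.121·I_D² − 3.33·I_D + 11.1 = 0, with roots I_D = 3.91 or 23.5 mA.
The root I_D = 23.5 mA gives V_GS = -4.23 V ≤ V_t, so take I_D = 3.91 mA.
Then V_GS = 4.96 V and V_DS = V_DD − I_D(R_D+R_S) = 15 − 3.91×1.97 = 7.31 V.
Saturation requires V_DS ≥ V_GS − V_t = 2.66 V; 7.31 ≥ 2.66 ✓.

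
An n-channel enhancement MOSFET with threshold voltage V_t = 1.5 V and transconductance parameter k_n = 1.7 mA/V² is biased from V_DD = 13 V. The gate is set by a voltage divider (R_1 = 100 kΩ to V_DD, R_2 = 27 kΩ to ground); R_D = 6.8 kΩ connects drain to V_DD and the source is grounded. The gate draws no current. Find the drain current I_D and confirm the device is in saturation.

I_D ≈ 1.4 mA

V_G = V_DD·R_2/(R_1+R_2) = 13×27/127 = 2.76 V. With the source grounded, V_GS = V_G = 2.76 V.
Assume saturation: I_D = (k_n/2)(V_GS − V_t)² = (1.7/2)×(2.76 − 1.5)² = 0.85×1.26² = 1.36 mA.
V_DS = V_DD − I_D·R_D = 13 − 1.36×6.8 = 3.77 V.
Saturation requires V_DS ≥ V_GS − V_t = 1.26 V; 3.77 ≥ 1.26 ✓.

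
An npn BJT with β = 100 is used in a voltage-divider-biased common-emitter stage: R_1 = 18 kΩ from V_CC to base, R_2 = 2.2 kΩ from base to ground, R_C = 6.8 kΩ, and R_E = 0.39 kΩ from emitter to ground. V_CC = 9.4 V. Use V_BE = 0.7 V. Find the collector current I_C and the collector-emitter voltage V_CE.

Thevenize the base divider: V_Th = V_CC·R_2/(R_1+R_2) = 9.4×2.2/20.2 = 1.02 V, R_Th = R_1‖R_2 = 1.96 kΩ.
Base-emitter loop: V_Th = I_B·R_Th + V_BE + (β+1)I_B·R_E, so I_B = (1.02 − 0.7) / (1.96 + 101×0.39) = 0.00783 mA.
I_C = β·I_B = 100×0.00783 = 0.783 mA, and I_E = (β+1)I_B = 0.791 mA.
V_CE = V_CC − I_C·R_C − I_E·R_E = 9.4 − 0.783×6.8 − 0.791×0.39 = 3.77 V.
V_CE = 3.77 V > 0.2 V confirms active-region operation.

I_C ≈ 0.78 mA, V_CE ≈ 3.8 V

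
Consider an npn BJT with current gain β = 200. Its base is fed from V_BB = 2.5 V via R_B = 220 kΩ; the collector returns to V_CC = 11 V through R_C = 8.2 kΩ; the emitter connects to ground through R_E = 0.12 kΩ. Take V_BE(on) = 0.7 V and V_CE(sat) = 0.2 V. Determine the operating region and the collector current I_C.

Assume active: I_B = (2.5 − 0.7)/(220 + 201×0.12) = 0.00737 mA, I_C = β·I_B = 1.47 mA.
Then V_CE = 11 − 1.47×8.2 − 1.48×0.12 = -1.27 V < 0.2 V — the active assumption fails.
Re-solve with V_CE = 0.2 V. KCL at the emitter: V_E/R_E = (V_BB−0.7−V_E)/R_B + (V_CC−0.2−V_E)/R_C, giving V_E = 0.157 V.
I_C = (V_CC − 0.2 − V_E)/R_C = (10.8 − 0.157)/8.2 = 1.3 mA.
Check: I_B = (1.8 − 0.157)/220 = 0.00747 mA, and β·I_B = 1.49 mA > I_C, confirming saturation.

saturation; I_C ≈ 1.3 mA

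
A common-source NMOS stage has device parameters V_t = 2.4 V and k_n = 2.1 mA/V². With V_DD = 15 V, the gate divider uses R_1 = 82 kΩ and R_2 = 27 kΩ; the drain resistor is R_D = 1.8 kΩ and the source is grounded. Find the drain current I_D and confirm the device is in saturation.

I_D ≈ 1.8 mA

V_G = V_DD·R_2/(R_1+R_2) = 15×27/109 = 3.72 V. With the source grounded, V_GS = V_G = 3.72 V.
Assume saturation: I_D = (k_n/2)(V_GS − V_t)² = (2.1/2)×(3.72 − 2.4)² = 1.05×1.32² = 1.82 mA.
V_DS = V_DD − I_D·R_D = 15 − 1.82×1.8 = 11.7 V.
Saturation requires V_DS ≥ V_GS − V_t = 1.32 V; 11.7 ≥ 1.32 ✓.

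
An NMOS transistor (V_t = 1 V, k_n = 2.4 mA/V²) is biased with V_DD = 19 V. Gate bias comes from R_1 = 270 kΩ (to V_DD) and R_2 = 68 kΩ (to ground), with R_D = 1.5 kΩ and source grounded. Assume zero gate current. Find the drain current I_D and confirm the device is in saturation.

V_G = V_DD·R_2/(R_1+R_2) = 19×68/338 = 3.82 V. With the source grounded, V_GS = V_G = 3.82 V.
Assume saturation: I_D = (k_n/2)(V_GS − V_t)² = (2.4/2)×(3.82 − 1)² = 1.2×2.82² = 9.56 mA.
V_DS = V_DD − I_D·R_D = 19 − 9.56×1.5 = 4.66 V.
Saturation requires V_DS ≥ V_GS − V_t = 2.82 V; 4.66 ≥ 2.82 ✓.

I_D ≈ 9.6 mA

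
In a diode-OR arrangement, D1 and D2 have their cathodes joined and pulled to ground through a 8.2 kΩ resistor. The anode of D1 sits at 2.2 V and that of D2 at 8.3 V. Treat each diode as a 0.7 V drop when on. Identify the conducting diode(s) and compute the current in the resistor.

Only D2 conducts; I_R ≈ 0.93 mA

Assume both conduct. Then node N would need to be at both 2.2−0.7 = 1.5 V and 8.3−0.7 = 7.6 V, which is impossible.
Assume only D2 conducts: V_N = 8.3 − 0.7 = 7.6 V, so I_R = 7.6/8.2 = 0.927 mA.
Check D1: its anode-to-cathode voltage is 2.2 − 7.6 = -5.4 V < 0.7 V, so it is off. The assumption is consistent.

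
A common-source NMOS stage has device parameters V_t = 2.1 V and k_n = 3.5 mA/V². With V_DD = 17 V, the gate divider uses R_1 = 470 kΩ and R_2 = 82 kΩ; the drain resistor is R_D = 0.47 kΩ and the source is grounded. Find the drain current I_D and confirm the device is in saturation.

V_G = V_DD·R_2/(R_1+R_2) = 17×82/552 = 2.53 V. With the source grounded, V_GS = V_G = 2.53 V.
Assume saturation: I_D = (k_n/2)(V_GS − V_t)² = (3.5/2)×(2.53 − 2.1)² = 1.75×0.425² = 0.317 mA.
V_DS = V_DD − I_D·R_D = 17 − 0.317×0.47 = 16.9 V.
Saturation requires V_DS ≥ V_GS − V_t = 0.425 V; 16.9 ≥ 0.425 ✓.

I_D ≈ 0.32 mA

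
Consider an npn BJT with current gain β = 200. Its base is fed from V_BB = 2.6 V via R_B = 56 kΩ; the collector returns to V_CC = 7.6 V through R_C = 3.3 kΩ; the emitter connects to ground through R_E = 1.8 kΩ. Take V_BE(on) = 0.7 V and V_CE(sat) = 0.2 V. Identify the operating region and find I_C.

Assume active. Base-emitter loop: I_B = (V_BB − V_BE)/(R_B + (β+1)R_E) = (2.6 − 0.7)/(56 + 201×1.8) = 0.00455 mA.
I_C = β·I_B = 200×0.00455 = 0.91 mA.
V_CE = V_CC − I_C·R_C − I_E·R_E = 7.6 − 0.91×3.3 − 0.914×1.8 = 2.95 V > V_CE(sat), so the active-region assumption holds.

active; I_C ≈ 0.91 mA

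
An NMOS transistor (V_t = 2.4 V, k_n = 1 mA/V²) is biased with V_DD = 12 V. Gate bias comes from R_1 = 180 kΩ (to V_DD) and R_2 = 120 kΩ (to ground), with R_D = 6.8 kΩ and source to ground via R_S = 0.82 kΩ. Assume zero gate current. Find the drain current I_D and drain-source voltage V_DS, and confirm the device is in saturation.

I_D ≈ 1.1 mA, V_DS ≈ 3.5 V

V_G = V_DD·R_2/(R_1+R_2) = 12×120/300 = 4.8 V.
Assume saturation: I_D = (k_n/2)(V_GS − V_t)² with V_GS = V_G − I_D·R_S = 4.8 − 0.82·I_D.
Substituting gives 0.336·I_D² − 2.97·I_D + 2.88 = 0, with roots I_D = 1.11 or 7.72 mA.
The root I_D = 7.72 mA gives V_GS = -1.53 V ≤ V_t, so take I_D = 1.11 mA.
Then V_GS = 3.89 V and V_DS = V_DD − I_D(R_D+R_S) = 12 − 1.11×7.62 = 3.54 V.
Saturation requires V_DS ≥ V_GS − V_t = 1.49 V; 3.54 ≥ 1.49 ✓.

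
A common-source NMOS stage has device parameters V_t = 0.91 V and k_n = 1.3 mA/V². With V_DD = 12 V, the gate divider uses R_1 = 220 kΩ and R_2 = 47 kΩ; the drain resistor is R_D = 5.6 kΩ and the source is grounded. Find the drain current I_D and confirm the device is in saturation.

I_D ≈ 0.94 mA

V_G = V_DD·R_2/(R_1+R_2) = 12×47/267 = 2.11 V. With the source grounded, V_GS = V_G = 2.11 V.
Assume saturation: I_D = (k_n/2)(V_GS − V_t)² = (1.3/2)×(2.11 − 0.91)² = 0.65×1.2² = 0.94 mA.
V_DS = V_DD − I_D·R_D = 12 − 0.94×5.6 = 6.74 V.
Saturation requires V_DS ≥ V_GS − V_t = 1.2 V; 6.74 ≥ 1.2 ✓.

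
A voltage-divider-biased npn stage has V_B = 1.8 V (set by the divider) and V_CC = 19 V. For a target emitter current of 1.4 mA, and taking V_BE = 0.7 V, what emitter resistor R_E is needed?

V_E = V_B − V_BE = 1.8 − 0.7 = 1.1 V.
R_E = V_E / I_E = 1.1 / 1.4 = 0.786 kΩ.

R_E ≈ 0.79 kΩ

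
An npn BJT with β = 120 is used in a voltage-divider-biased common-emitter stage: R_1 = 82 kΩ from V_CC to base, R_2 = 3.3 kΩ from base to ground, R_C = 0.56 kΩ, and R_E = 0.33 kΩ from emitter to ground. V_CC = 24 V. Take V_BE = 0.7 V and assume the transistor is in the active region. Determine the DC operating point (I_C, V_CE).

I_C ≈ 0.64 mA, V_CE ≈ 23 V

Thevenize the base divider: V_Th = V_CC·R_2/(R_1+R_2) = 24×3.3/85.3 = 0.928 V, R_Th = R_1‖R_2 = 3.17 kΩ.
Base-emitter loop: V_Th = I_B·R_Th + V_BE + (β+1)I_B·R_E, so I_B = (0.928 − 0.7) / (3.17 + 121×0.33) = 0.0053 mA.
I_C = β·I_B = 120×0.0053 = 0.636 mA, and I_E = (β+1)I_B = 0.641 mA.
V_CE = V_CC − I_C·R_C − I_E·R_E = 24 − 0.636×0.56 − 0.641×0.33 = 23.4 V.
V_CE = 23.4 V > 0.2 V confirms active-region operation.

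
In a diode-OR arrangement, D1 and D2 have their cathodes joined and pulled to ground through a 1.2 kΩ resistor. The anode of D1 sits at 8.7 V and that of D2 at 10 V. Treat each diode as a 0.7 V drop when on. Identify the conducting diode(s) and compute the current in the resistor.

Only D2 conducts; I_R ≈ 7.8 mA

Assume both conduct. Then node N would need to be at both 8.7−0.7 = 8 V and 10−0.7 = 9.3 V, which is impossible.
Assume only D2 conducts: V_N = 10 − 0.7 = 9.3 V, so I_R = 9.3/1.2 = 7.75 mA.
Check D1: its anode-to-cathode voltage is 8.7 − 9.3 = -0.6 V < 0.7 V, so it is off. The assumption is consistent.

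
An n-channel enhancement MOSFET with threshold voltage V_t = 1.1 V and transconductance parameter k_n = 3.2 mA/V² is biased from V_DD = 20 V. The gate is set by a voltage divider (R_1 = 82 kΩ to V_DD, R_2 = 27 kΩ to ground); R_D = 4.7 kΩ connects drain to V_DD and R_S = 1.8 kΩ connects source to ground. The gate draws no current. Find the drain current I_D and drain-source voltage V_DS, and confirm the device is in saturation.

I_D ≈ 1.6 mA, V_DS ≈ 9.7 V

V_G = V_DD·R_2/(R_1+R_2) = 20×27/109 = 4.95 V.
Assume saturation: I_D = (k_n/2)(V_GS − V_t)² with V_GS = V_G − I_D·R_S = 4.95 − 1.8·I_D.
Substituting gives 5.18·I_D² − 23.2·I_D + 23.8 = 0, with roots I_D = 1.59 or 2.89 mA.
The root I_D = 2.89 mA gives V_GS = -0.243 V ≤ V_t, so take I_D = 1.59 mA.
Then V_GS = 2.1 V and V_DS = V_DD − I_D(R_D+R_S) = 20 − 1.59×6.5 = 9.68 V.
Saturation requires V_DS ≥ V_GS − V_t = 0.996 V; 9.68 ≥ 0.996 ✓.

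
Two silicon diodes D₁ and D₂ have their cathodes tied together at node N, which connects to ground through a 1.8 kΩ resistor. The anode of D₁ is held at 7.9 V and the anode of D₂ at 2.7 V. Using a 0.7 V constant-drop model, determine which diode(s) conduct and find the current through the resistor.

Only D₁ conducts; I_R ≈ 4 mA

Assume both conduct. Then node N would need to be at both 7.9−0.7 = 7.2 V and 2.7−0.7 = 2 V, which is impossible.
Assume only D₁ conducts: V_N = 7.9 − 0.7 = 7.2 V, so I_R = 7.2/1.8 = 4 mA.
Check D₂: its anode-to-cathode voltage is 2.7 − 7.2 = -4.5 V < 0.7 V, so it is off. The assumption is consistent.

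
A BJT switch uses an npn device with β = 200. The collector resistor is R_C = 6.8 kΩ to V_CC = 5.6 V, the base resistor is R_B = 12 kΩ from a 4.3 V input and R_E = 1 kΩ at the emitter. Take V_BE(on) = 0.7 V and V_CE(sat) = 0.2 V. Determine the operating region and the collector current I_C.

saturation; I_C ≈ 0.66 mA

Assume active: I_B = (4.3 − 0.7)/(12 + 201×1) = 0.0169 mA, I_C = β·I_B = 3.38 mA.
Then V_CE = 5.6 − 3.38×6.8 − 3.4×1 = -20.8 V < 0.2 V — the active assumption fails.
Re-solve with V_CE = 0.2 V. KCL at the emitter: V_E/R_E = (V_BB−0.7−V_E)/R_B + (V_CC−0.2−V_E)/R_C, giving V_E = 0.889 V.
I_C = (V_CC − 0.2 − V_E)/R_C = (5.4 − 0.889)/6.8 = 0.663 mA.
Check: I_B = (3.6 − 0.889)/12 = 0.226 mA, and β·I_B = 45.2 mA > I_C, confirming saturation.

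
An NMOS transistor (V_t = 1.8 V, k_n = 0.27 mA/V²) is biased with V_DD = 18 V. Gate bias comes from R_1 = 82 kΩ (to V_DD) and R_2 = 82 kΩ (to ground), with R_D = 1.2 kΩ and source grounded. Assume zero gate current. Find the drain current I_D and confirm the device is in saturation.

V_G = V_DD·R_2/(R_1+R_2) = 18×82/164 = 9 V. With the source grounded, V_GS = V_G = 9 V.
Assume saturation: I_D = (k_n/2)(V_GS − V_t)² = (0.27/2)×(9 − 1.8)² = 0.135×7.2² = 7 mA.
V_DS = V_DD − I_D·R_D = 18 − 7×1.2 = 9.6 V.
Saturation requires V_DS ≥ V_GS − V_t = 7.2 V; 9.6 ≥ 7.2 ✓.

I_D ≈ 7 mA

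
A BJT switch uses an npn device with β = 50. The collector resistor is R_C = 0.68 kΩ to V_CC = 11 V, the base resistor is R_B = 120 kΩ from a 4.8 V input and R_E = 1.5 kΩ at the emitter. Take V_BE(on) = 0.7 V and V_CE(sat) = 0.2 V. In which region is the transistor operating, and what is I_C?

Assume active. Base-emitter loop: I_B = (V_BB − V_BE)/(R_B + (β+1)R_E) = (4.8 − 0.7)/(120 + 51×1.5) = 0.0209 mA.
I_C = β·I_B = 50×0.0209 = 1.04 mA.
V_CE = V_CC − I_C·R_C − I_E·R_E = 11 − 1.04×0.68 − 1.06×1.5 = 8.69 V > V_CE(sat), so the active-region assumption holds.

active; I_C ≈ 1 mA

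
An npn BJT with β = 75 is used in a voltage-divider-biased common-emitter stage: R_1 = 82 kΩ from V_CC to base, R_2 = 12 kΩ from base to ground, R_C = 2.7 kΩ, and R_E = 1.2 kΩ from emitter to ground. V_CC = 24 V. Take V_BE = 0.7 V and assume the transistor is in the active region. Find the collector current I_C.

I_C ≈ 1.7 mA

Thevenize the base divider: V_Th = V_CC·R_2/(R_1+R_2) = 24×12/94 = 3.06 V, R_Th = R_1‖R_2 = 10.5 kΩ.
Base-emitter loop: V_Th = I_B·R_Th + V_BE + (β+1)I_B·R_E, so I_B = (3.06 − 0.7) / (10.5 + 76×1.2) = 0.0233 mA.
I_C = β·I_B = 75×0.0233 = 1.74 mA, and I_E = (β+1)I_B = 1.77 mA.
V_CE = V_CC − I_C·R_C − I_E·R_E = 24 − 1.74×2.7 − 1.77×1.2 = 17.2 V.
V_CE = 17.2 V > 0.2 V confirms active-region operation.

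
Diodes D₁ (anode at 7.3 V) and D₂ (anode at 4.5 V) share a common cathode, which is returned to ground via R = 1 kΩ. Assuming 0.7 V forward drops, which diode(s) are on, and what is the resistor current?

Assume both conduct. Then node N would need to be at both 7.3−0.7 = 6.6 V and 4.5−0.7 = 3.8 V, which is impossible.
Assume only D₁ conducts: V_N = 7.3 − 0.7 = 6.6 V, so I_R = 6.6/1 = 6.6 mA.
Check D₂: its anode-to-cathode voltage is 4.5 − 6.6 = -2.1 V < 0.7 V, so it is off. The assumption is consistent.

Only D₁ conducts; I_R ≈ 6.6 mA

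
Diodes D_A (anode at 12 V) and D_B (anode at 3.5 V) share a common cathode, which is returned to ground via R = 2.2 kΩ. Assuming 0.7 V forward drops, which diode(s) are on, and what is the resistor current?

Assume both conduct. Then node N would need to be at both 12−0.7 = 11.3 V and 3.5−0.7 = 2.8 V, which is impossible.
Assume only D_A conducts: V_N = 12 − 0.7 = 11.3 V, so I_R = 11.3/2.2 = 5.14 mA.
Check D_B: its anode-to-cathode voltage is 3.5 − 11.3 = -7.8 V < 0.7 V, so it is off. The assumption is consistent.

Only D_A conducts; I_R ≈ 5.1 mA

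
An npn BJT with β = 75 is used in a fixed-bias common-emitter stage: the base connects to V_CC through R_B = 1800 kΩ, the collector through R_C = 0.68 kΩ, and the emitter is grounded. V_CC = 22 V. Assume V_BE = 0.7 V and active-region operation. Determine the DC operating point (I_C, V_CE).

Base loop: V_CC = I_B·R_B + V_BE, so I_B = (22 − 0.7)/1800 kΩ = 0.0118 mA.
In the active region I_C = β·I_B = 75 × 0.0118 = 0.888 mA.
Collector loop: V_CE = V_CC − I_C·R_C = 22 − 0.888×0.68 = 21.4 V.
Since V_CE = 21.4 V > V_CE(sat) ≈ 0.2 V, the transistor is in the active region as assumed.

I_C ≈ 0.89 mA, V_CE ≈ 21 V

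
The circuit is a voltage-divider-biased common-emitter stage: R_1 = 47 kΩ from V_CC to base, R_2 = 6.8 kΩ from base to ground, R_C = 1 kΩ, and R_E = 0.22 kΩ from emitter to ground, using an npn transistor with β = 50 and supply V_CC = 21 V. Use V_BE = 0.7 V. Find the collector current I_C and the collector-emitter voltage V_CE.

I_C ≈ 5.7 mA, V_CE ≈ 14 V

Thevenize the base divider: V_Th = V_CC·R_2/(R_1+R_2) = 21×6.8/53.8 = 2.65 V, R_Th = R_1‖R_2 = 5.94 kΩ.
Base-emitter loop: V_Th = I_B·R_Th + V_BE + (β+1)I_B·R_E, so I_B = (2.65 − 0.7) / (5.94 + 51×0.22) = 0.114 mA.
I_C = β·I_B = 50×0.114 = 5.69 mA, and I_E = (β+1)I_B = 5.81 mA.
V_CE = V_CC − I_C·R_C − I_E·R_E = 21 − 5.69×1 − 5.81×0.22 = 14 V.
V_CE = 14 V > 0.2 V confirms active-region operation.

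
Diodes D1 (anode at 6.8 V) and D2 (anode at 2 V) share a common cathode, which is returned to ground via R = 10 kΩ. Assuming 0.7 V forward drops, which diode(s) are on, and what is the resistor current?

Assume both conduct. Then node N would need to be at both 6.8−0.7 = 6.1 V and 2−0.7 = 1.3 V, which is impossible.
Assume only D1 conducts: V_N = 6.8 − 0.7 = 6.1 V, so I_R = 6.1/10 = 0.61 mA.
Check D2: its anode-to-cathode voltage is 2 − 6.1 = -4.1 V < 0.7 V, so it is off. The assumption is consistent.

Only D1 conducts; I_R ≈ 0.61 mA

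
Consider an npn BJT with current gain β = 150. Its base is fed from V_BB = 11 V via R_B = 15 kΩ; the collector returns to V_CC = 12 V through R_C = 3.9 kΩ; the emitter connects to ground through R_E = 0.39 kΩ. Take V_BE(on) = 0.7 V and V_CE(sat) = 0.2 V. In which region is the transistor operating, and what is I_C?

Assume active: I_B = (11 − 0.7)/(15 + 151×0.39) = 0.139 mA, I_C = β·I_B = 20.9 mA.
Then V_CE = 12 − 20.9×3.9 − 21×0.39 = -77.8 V < 0.2 V — the active assumption fails.
Re-solve with V_CE = 0.2 V. KCL at the emitter: V_E/R_E = (V_BB−0.7−V_E)/R_B + (V_CC−0.2−V_E)/R_C, giving V_E = 1.29 V.
I_C = (V_CC − 0.2 − V_E)/R_C = (11.8 − 1.29)/3.9 = 2.7 mA.
Check: I_B = (10.3 − 1.29)/15 = 0.601 mA, and β·I_B = 90.1 mA > I_C, confirming saturation.

saturation; I_C ≈ 2.7 mA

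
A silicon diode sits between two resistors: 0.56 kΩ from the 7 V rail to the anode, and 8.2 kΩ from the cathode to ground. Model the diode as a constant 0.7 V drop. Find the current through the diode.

The two resistors are in series with the diode, so KVL gives 7 = I·0.56 + 0.7 + I·8.2.
I = (7 − 0.7) / (0.56 + 8.2) kΩ = 6.3 / 8.76 = 0.719 mA.

I ≈ 0.72 mA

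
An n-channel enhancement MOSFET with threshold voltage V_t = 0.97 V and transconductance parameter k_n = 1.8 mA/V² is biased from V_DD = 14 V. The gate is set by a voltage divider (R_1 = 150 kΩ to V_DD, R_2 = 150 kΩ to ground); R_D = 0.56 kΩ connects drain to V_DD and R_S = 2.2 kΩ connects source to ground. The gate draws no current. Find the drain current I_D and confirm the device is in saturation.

I_D ≈ 2.1 mA

V_G = V_DD·R_2/(R_1+R_2) = 14×150/300 = 7 V.
Assume saturation: I_D = (k_n/2)(V_GS − V_t)² with V_GS = V_G − I_D·R_S = 7 − 2.2·I_D.
Substituting gives 4.36·I_D² − 24.9·I_D + 32.7 = 0, with roots I_D = 2.05 or 3.66 mA.
The root I_D = 3.66 mA gives V_GS = -1.05 V ≤ V_t, so take I_D = 2.05 mA.
Then V_GS = 2.48 V and V_DS = V_DD − I_D(R_D+R_S) = 14 − 2.05×2.76 = 8.33 V.
Saturation requires V_DS ≥ V_GS − V_t = 1.51 V; 8.33 ≥ 1.51 ✓.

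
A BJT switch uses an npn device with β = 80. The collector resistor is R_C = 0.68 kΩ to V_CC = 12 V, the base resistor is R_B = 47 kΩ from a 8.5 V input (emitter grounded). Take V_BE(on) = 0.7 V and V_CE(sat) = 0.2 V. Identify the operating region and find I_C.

active; I_C ≈ 13 mA

Assume active. Base-emitter loop: I_B = (V_BB − V_BE)/R_B = (8.5 − 0.7)/47 = 0.166 mA.
I_C = β·I_B = 80×0.166 = 13.3 mA.
V_CE = V_CC − I_C·R_C = 12 − 13.3×0.68 = 2.97 V > V_CE(sat), so the active-region assumption holds.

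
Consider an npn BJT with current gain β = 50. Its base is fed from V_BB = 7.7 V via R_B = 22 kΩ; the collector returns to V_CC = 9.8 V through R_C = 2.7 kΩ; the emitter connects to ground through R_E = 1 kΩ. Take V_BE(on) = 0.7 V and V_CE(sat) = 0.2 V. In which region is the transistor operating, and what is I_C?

Assume active: I_B = (7.7 − 0.7)/(22 + 51×1) = 0.0959 mA, I_C = β·I_B = 4.79 mA.
Then V_CE = 9.8 − 4.79×2.7 − 4.89×1 = -8.04 V < 0.2 V — the active assumption fails.
Re-solve with V_CE = 0.2 V. KCL at the emitter: V_E/R_E = (V_BB−0.7−V_E)/R_B + (V_CC−0.2−V_E)/R_C, giving V_E = 2.74 V.
I_C = (V_CC − 0.2 − V_E)/R_C = (9.6 − 2.74)/2.7 = 2.54 mA.
Check: I_B = (7 − 2.74)/22 = 0.194 mA, and β·I_B = 9.69 mA > I_C, confirming saturation.

saturation; I_C ≈ 2.5 mA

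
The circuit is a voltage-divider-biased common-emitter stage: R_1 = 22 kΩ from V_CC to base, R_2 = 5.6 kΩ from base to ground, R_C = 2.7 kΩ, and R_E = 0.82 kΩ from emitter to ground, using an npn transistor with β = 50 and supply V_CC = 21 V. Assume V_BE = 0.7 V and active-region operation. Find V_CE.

Thevenize the base divider: V_Th = V_CC·R_2/(R_1+R_2) = 21×5.6/27.6 = 4.26 V, R_Th = R_1‖R_2 = 4.46 kΩ.
Base-emitter loop: V_Th = I_B·R_Th + V_BE + (β+1)I_B·R_E, so I_B = (4.26 − 0.7) / (4.46 + 51×0.82) = 0.0769 mA.
I_C = β·I_B = 50×0.0769 = 3.85 mA, and I_E = (β+1)I_B = 3.92 mA.
V_CE = V_CC − I_C·R_C − I_E·R_E = 21 − 3.85×2.7 − 3.92×0.82 = 7.4 V.
V_CE = 7.4 V > 0.2 V confirms active-region operation.

V_CE ≈ 7.4 V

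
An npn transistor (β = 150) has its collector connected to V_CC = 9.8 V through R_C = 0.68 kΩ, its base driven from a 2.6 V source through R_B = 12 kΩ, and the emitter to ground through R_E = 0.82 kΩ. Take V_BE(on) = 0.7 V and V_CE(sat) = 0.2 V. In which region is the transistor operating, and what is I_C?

active; I_C ≈ 2.1 mA

Assume active. Base-emitter loop: I_B = (V_BB − V_BE)/(R_B + (β+1)R_E) = (2.6 − 0.7)/(12 + 151×0.82) = 0.014 mA.
I_C = β·I_B = 150×0.014 = 2.1 mA.
V_CE = V_CC − I_C·R_C − I_E·R_E = 9.8 − 2.1×0.68 − 2.11×0.82 = 6.64 V > V_CE(sat), so the active-region assumption holds.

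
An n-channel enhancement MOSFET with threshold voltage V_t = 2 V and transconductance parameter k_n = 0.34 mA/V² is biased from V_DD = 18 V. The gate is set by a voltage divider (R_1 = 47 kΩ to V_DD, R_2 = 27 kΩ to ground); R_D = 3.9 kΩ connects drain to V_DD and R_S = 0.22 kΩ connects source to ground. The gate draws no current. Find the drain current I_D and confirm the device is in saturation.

V_G = V_DD·R_2/(R_1+R_2) = 18×27/74 = 6.57 V.
Assume saturation: I_D = (k_n/2)(V_GS − V_t)² with V_GS = V_G − I_D·R_S = 6.57 − 0.22·I_D.
Substituting gives 0.00823·I_D² − 1.34·I_D + 3.55 = 0, with roots I_D = 2.69 or 160 mA.
The root I_D = 160 mA gives V_GS = -28.7 V ≤ V_t, so take I_D = 2.69 mA.
Then V_GS = 5.98 V and V_DS = V_DD − I_D(R_D+R_S) = 18 − 2.69×4.12 = 6.93 V.
Saturation requires V_DS ≥ V_GS − V_t = 3.98 V; 6.93 ≥ 3.98 ✓.

I_D ≈ 2.7 mA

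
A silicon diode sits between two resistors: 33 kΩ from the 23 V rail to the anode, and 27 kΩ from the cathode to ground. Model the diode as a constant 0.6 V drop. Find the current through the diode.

The two resistors are in series with the diode, so KVL gives 23 = I·33 + 0.6 + I·27.
I = (23 − 0.6) / (33 + 27) kΩ = 22.4 / 60 = 0.373 mA.

I ≈ 0.37 mA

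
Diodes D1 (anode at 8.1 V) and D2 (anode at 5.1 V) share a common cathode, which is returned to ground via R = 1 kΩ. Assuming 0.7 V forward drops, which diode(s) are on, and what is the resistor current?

Only D1 conducts; I_R ≈ 7.4 mA

Assume both conduct. Then node N would need to be at both 8.1−0.7 = 7.4 V and 5.1−0.7 = 4.4 V, which is impossible.
Assume only D1 conducts: V_N = 8.1 − 0.7 = 7.4 V, so I_R = 7.4/1 = 7.4 mA.
Check D2: its anode-to-cathode voltage is 5.1 − 7.4 = -2.3 V < 0.7 V, so it is off. The assumption is consistent.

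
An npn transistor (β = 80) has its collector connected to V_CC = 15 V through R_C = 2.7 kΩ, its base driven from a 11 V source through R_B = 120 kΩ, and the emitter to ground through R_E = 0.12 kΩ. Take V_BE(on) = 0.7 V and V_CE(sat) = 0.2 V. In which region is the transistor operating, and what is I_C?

saturation; I_C ≈ 5.2 mA

Assume active: I_B = (11 − 0.7)/(120 + 81×0.12) = 0.0794 mA, I_C = β·I_B = 6.35 mA.
Then V_CE = 15 − 6.35×2.7 − 6.43×0.12 = -2.92 V < 0.2 V — the active assumption fails.
Re-solve with V_CE = 0.2 V. KCL at the emitter: V_E/R_E = (V_BB−0.7−V_E)/R_B + (V_CC−0.2−V_E)/R_C, giving V_E = 0.639 V.
I_C = (V_CC − 0.2 − V_E)/R_C = (14.8 − 0.639)/2.7 = 5.24 mA.
Check: I_B = (10.3 − 0.639)/120 = 0.0805 mA, and β·I_B = 6.44 mA > I_C, confirming saturation.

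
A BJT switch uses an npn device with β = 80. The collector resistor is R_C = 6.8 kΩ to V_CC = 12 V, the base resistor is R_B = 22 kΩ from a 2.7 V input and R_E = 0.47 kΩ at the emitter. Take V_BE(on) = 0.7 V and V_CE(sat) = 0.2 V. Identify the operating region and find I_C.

saturation; I_C ≈ 1.6 mA

Assume active: I_B = (2.7 − 0.7)/(22 + 81×0.47) = 0.0333 mA, I_C = β·I_B = 2.66 mA.
Then V_CE = 12 − 2.66×6.8 − 2.7×0.47 = -7.38 V < 0.2 V — the active assumption fails.
Re-solve with V_CE = 0.2 V. KCL at the emitter: V_E/R_E = (V_BB−0.7−V_E)/R_B + (V_CC−0.2−V_E)/R_C, giving V_E = 0.787 V.
I_C = (V_CC − 0.2 − V_E)/R_C = (11.8 − 0.787)/6.8 = 1.62 mA.
Check: I_B = (2 − 0.787)/22 = 0.0551 mA, and β·I_B = 4.41 mA > I_C, confirming saturation.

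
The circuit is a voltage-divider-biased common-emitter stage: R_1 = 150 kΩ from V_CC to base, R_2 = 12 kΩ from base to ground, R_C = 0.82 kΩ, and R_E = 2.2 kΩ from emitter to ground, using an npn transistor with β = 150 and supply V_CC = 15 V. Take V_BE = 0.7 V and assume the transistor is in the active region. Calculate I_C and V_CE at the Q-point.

I_C ≈ 0.18 mA, V_CE ≈ 14 V

Thevenize the base divider: V_Th = V_CC·R_2/(R_1+R_2) = 15×12/162 = 1.11 V, R_Th = R_1‖R_2 = 11.1 kΩ.
Base-emitter loop: V_Th = I_B·R_Th + V_BE + (β+1)I_B·R_E, so I_B = (1.11 − 0.7) / (11.1 + 151×2.2) = 0.0012 mA.
I_C = β·I_B = 150×0.0012 = 0.18 mA, and I_E = (β+1)I_B = 0.181 mA.
V_CE = V_CC − I_C·R_C − I_E·R_E = 15 − 0.18×0.82 − 0.181×2.2 = 14.5 V.
V_CE = 14.5 V > 0.2 V confirms active-region operation.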